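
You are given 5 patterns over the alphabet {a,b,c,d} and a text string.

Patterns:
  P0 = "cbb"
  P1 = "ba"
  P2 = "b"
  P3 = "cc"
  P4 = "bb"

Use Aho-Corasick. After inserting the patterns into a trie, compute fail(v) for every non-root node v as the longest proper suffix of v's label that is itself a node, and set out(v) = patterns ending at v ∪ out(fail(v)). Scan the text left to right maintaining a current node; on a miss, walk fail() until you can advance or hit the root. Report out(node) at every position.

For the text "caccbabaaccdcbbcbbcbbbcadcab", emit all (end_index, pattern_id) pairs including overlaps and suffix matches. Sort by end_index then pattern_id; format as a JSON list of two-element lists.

Build automaton:
Trie (insert patterns):
  0='ε' goto b→4 c→1
  1='c' goto b→2 c→6
  2='cb' goto b→3
  3='cbb' goto ·  [P0 ends]
  4='b' goto a→5 b→7  [P2 ends]
  5='ba' goto ·  [P1 ends]
  6='cc' goto ·  [P3 ends]
  7='bb' goto ·  [P4 ends]

Failure links (BFS by depth):
  n1('c'): parent n0 fail=0; on 'c' 0 → fail=0;  out ∅∪∅=∅
  n4('b'): parent n0 fail=0; on 'b' 0 → fail=0;  out {2}∪∅={2}
  n2('cb'): parent n1 fail=0; on 'b' 0 → fail=4;  out ∅∪{2}={2}
  n5('ba'): parent n4 fail=0; on 'a' 0 → fail=0;  out {1}∪∅={1}
  n6('cc'): parent n1 fail=0; on 'c' 0 → fail=1;  out {3}∪∅={3}
  n7('bb'): parent n4 fail=0; on 'b' 0 → fail=4;  out {4}∪{2}={2,4}
  n3('cbb'): parent n2 fail=4; on 'b' 4 → fail=7;  out {0}∪{2,4}={0,2,4}

Scan:
pos 0 'c': at 1
pos 1 'a': at 0 (fail-walked)
pos 2 'c': at 1
pos 3 'c': at 6  ** P3@[2:3]
pos 4 'b': at 2 (fail-walked)  ** P2@[4:4]
pos 5 'a': at 5 (fail-walked)  ** P1@[4:5]
pos 6 'b': at 4 (fail-walked)  ** P2@[6:6]
pos 7 'a': at 5  ** P1@[6:7]
pos 8 'a': at 0 (fail-walked)
pos 9 'c': at 1
pos 10 'c': at 6  ** P3@[9:10]
pos 11 'd': at 0 (fail-walked)
pos 12 'c': at 1
pos 13 'b': at 2  ** P2@[13:13]
pos 14 'b': at 3  ** P0@[12:14],P2@[14:14],P4@[13:14]
pos 15 'c': at 1 (fail-walked)
pos 16 'b': at 2  ** P2@[16:16]
pos 17 'b': at 3  ** P0@[15:17],P2@[17:17],P4@[16:17]
pos 18 'c': at 1 (fail-walked)
pos 19 'b': at 2  ** P2@[19:19]
pos 20 'b': at 3  ** P0@[18:20],P2@[20:20],P4@[19:20]
pos 21 'b': at 7 (fail-walked)  ** P2@[21:21],P4@[20:21]
pos 22 'c': at 1 (fail-walked)
pos 23 'a': at 0 (fail-walked)
pos 24 'd': at 0
pos 25 'c': at 1
pos 26 'a': at 0 (fail-walked)
pos 27 'b': at 4  ** P2@[27:27]

Matches: [[3,3],[4,2],[5,1],[6,2],[7,1],[10,3],[13,2],[14,0],[14,2],[14,4],[16,2],[17,0],[17,2],[17,4],[19,2],[20,0],[20,2],[20,4],[21,2],[21,4],[27,2]]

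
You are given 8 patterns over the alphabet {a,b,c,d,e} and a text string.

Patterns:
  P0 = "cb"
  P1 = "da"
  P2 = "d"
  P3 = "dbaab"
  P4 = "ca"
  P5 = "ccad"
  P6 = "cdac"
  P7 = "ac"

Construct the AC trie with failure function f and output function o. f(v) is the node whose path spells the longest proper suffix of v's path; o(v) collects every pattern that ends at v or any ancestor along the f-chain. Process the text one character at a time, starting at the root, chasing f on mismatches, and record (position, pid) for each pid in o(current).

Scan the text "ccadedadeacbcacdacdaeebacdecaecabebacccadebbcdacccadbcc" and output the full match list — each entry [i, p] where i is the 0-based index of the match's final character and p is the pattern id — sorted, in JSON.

Construct AC machine:
Trie nodes:
  n0 'ε': a→16 c→1 d→3
  n1 'c': a→9 b→2 c→10 d→13
  n2 'cb': ·  [P0 ends]
  n3 'd': a→4 b→5  [P2 ends]
  n4 'da': ·  [P1 ends]
  n5 'db': a→6
  n6 'dba': a→7
  n7 'dbaa': b→8
  n8 'dbaab': ·  [P3 ends]
  n9 'ca': ·  [P4 ends]
  n10 'cc': a→11
  n11 'cca': d→12
  n12 'ccad': ·  [P5 ends]
  n13 'cd': a→14
  n14 'cda': c→15
  n15 'cdac': ·  [P6 ends]
  n16 'a': c→17
  n17 'ac': ·  [P7 ends]

BFS fail/out derivation:
  fail(1) 'c': from fail(0)=0 chase 'c': 0 ⇒ 0;  out=∅∪out(0)=∅
  fail(3) 'd': from fail(0)=0 chase 'd': 0 ⇒ 0;  out={2}∪out(0)={2}
  fail(16) 'a': from fail(0)=0 chase 'a': 0 ⇒ 0;  out=∅∪out(0)=∅
  fail(2) 'cb': from fail(1)=0 chase 'b': 0 ⇒ 0;  out={0}∪out(0)={0}
  fail(4) 'da': from fail(3)=0 chase 'a': 0 ⇒ 16;  out={1}∪out(16)={1}
  fail(5) 'db': from fail(3)=0 chase 'b': 0 ⇒ 0;  out=∅∪out(0)=∅
  fail(9) 'ca': from fail(1)=0 chase 'a': 0 ⇒ 16;  out={4}∪out(16)={4}
  fail(10) 'cc': from fail(1)=0 chase 'c': 0 ⇒ 1;  out=∅∪out(1)=∅
  fail(13) 'cd': from fail(1)=0 chase 'd': 0 ⇒ 3;  out=∅∪out(3)={2}
  fail(17) 'ac': from fail(16)=0 chase 'c': 0 ⇒ 1;  out={7}∪out(1)={7}
  fail(6) 'dba': from fail(5)=0 chase 'a': 0 ⇒ 16;  out=∅∪out(16)=∅
  fail(11) 'cca': from fail(10)=1 chase 'a': 1 ⇒ 9;  out=∅∪out(9)={4}
  fail(14) 'cda': from fail(13)=3 chase 'a': 3 ⇒ 4;  out=∅∪out(4)={1}
  fail(7) 'dbaa': from fail(6)=16 chase 'a': 16→0 ⇒ 16;  out=∅∪out(16)=∅
  fail(12) 'ccad': from fail(11)=9 chase 'd': 9→16→0 ⇒ 3;  out={5}∪out(3)={2,5}
  fail(15) 'cdac': from fail(14)=4 chase 'c': 4→16 ⇒ 17;  out={6}∪out(17)={6,7}
  fail(8) 'dbaab': from fail(7)=16 chase 'b': 16→0 ⇒ 0;  out={3}∪out(0)={3}

Run:
pos 0 'c': at 1
pos 1 'c': at 10
pos 2 'a': at 11  → match P4@[1:2]
pos 3 'd': at 12  → match P2@[3:3],P5@[0:3]
pos 4 'e': at 0 ·f
pos 5 'd': at 3  → match P2@[5:5]
pos 6 'a': at 4  → match P1@[5:6]
pos 7 'd': at 3 ·f  → match P2@[7:7]
pos 8 'e': at 0 ·f
pos 9 'a': at 16
pos 10 'c': at 17  → match P7@[9:10]
pos 11 'b': at 2 ·f  → match P0@[10:11]
pos 12 'c': at 1 ·f
pos 13 'a': at 9  → match P4@[12:13]
pos 14 'c': at 17 ·f  → match P7@[13:14]
pos 15 'd': at 13 ·f  → match P2@[15:15]
pos 16 'a': at 14  → match P1@[15:16]
pos 17 'c': at 15  → match P6@[14:17],P7@[16:17]
pos 18 'd': at 13 ·f  → match P2@[18:18]
pos 19 'a': at 14  → match P1@[18:19]
pos 20 'e': at 0 ·f
pos 21 'e': at 0
pos 22 'b': at 0
pos 23 'a': at 16
pos 24 'c': at 17  → match P7@[23:24]
pos 25 'd': at 13 ·f  → match P2@[25:25]
pos 26 'e': at 0 ·f
pos 27 'c': at 1
pos 28 'a': at 9  → match P4@[27:28]
pos 29 'e': at 0 ·f
pos 30 'c': at 1
pos 31 'a': at 9  → match P4@[30:31]
pos 32 'b': at 0 ·f
pos 33 'e': at 0
pos 34 'b': at 0
pos 35 'a': at 16
pos 36 'c': at 17  → match P7@[35:36]
pos 37 'c': at 10 ·f
pos 38 'c': at 10 ·f
pos 39 'a': at 11  → match P4@[38:39]
pos 40 'd': at 12  → match P2@[40:40],P5@[37:40]
pos 41 'e': at 0 ·f
pos 42 'b': at 0
pos 43 'b': at 0
pos 44 'c': at 1
pos 45 'd': at 13  → match P2@[45:45]
pos 46 'a': at 14  → match P1@[45:46]
pos 47 'c': at 15  → match P6@[44:47],P7@[46:47]
pos 48 'c': at 10 ·f
pos 49 'c': at 10 ·f
pos 50 'a': at 11  → match P4@[49:50]
pos 51 'd': at 12  → match P2@[51:51],P5@[48:51]
pos 52 'b': at 5 ·f
pos 53 'c': at 1 ·f
pos 54 'c': at 10

Result: [[2,4],[3,2],[3,5],[5,2],[6,1],[7,2],[10,7],[11,0],[13,4],[14,7],[15,2],[16,1],[17,6],[17,7],[18,2],[19,1],[24,7],[25,2],[28,4],[31,4],[36,7],[39,4],[40,2],[40,5],[45,2],[46,1],[47,6],[47,7],[50,4],[51,2],[51,5]]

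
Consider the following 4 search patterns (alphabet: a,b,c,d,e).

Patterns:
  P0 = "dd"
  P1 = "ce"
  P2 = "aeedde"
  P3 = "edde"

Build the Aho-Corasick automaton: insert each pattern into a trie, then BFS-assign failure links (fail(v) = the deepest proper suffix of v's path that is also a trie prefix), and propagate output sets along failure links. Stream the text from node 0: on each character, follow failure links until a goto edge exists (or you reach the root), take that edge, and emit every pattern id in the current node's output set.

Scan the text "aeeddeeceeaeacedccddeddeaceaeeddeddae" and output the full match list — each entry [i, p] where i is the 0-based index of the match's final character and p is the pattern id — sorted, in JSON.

Construct AC machine:
Trie (insert patterns):
  0='ε' goto a→5 c→3 d→1 e→11
  1='d' goto d→2
  2='dd' goto ·  ←P0
  3='c' goto e→4
  4='ce' goto ·  ←P1
  5='a' goto e→6
  6='ae' goto e→7
  7='aee' goto d→8
  8='aeed' goto d→9
  9='aeedd' goto e→10
  10='aeedde' goto ·  ←P2
  11='e' goto d→12
  12='ed' goto d→13
  13='edd' goto e→14
  14='edde' goto ·  ←P3

Failure links (BFS by depth):
  n1('d'): parent n0 fail=0; on 'd' 0 → fail=0;  out ∅∪∅=∅
  n3('c'): parent n0 fail=0; on 'c' 0 → fail=0;  out ∅∪∅=∅
  n5('a'): parent n0 fail=0; on 'a' 0 → fail=0;  out ∅∪∅=∅
  n11('e'): parent n0 fail=0; on 'e' 0 → fail=0;  out ∅∪∅=∅
  n2('dd'): parent n1 fail=0; on 'd' 0 → fail=1;  out {0}∪∅={0}
  n4('ce'): parent n3 fail=0; on 'e' 0 → fail=11;  out {1}∪∅={1}
  n6('ae'): parent n5 fail=0; on 'e' 0 → fail=11;  out ∅∪∅=∅
  n12('ed'): parent n11 fail=0; on 'd' 0 → fail=1;  out ∅∪∅=∅
  n7('aee'): parent n6 fail=11; on 'e' 11→0 → fail=11;  out ∅∪∅=∅
  n13('edd'): parent n12 fail=1; on 'd' 1 → fail=2;  out ∅∪{0}={0}
  n8('aeed'): parent n7 fail=11; on 'd' 11 → fail=12;  out ∅∪∅=∅
  n14('edde'): parent n13 fail=2; on 'e' 2→1→0 → fail=11;  out {3}∪∅={3}
  n9('aeedd'): parent n8 fail=12; on 'd' 12 → fail=13;  out ∅∪{0}={0}
  n10('aeedde'): parent n9 fail=13; on 'e' 13 → fail=14;  out {2}∪{3}={2,3}

Scan:
pos 0 'a': at 5
pos 1 'e': at 6
pos 2 'e': at 7
pos 3 'd': at 8
pos 4 'd': at 9  ** P0@[3:4]
pos 5 'e': at 10  ** P2@[0:5],P3@[2:5]
pos 6 'e': at 11 ·f
pos 7 'c': at 3 ·f
pos 8 'e': at 4  ** P1@[7:8]
pos 9 'e': at 11 ·f
pos 10 'a': at 5 ·f
pos 11 'e': at 6
pos 12 'a': at 5 ·f
pos 13 'c': at 3 ·f
pos 14 'e': at 4  ** P1@[13:14]
pos 15 'd': at 12 ·f
pos 16 'c': at 3 ·f
pos 17 'c': at 3 ·f
pos 18 'd': at 1 ·f
pos 19 'd': at 2  ** P0@[18:19]
pos 20 'e': at 11 ·f
pos 21 'd': at 12
pos 22 'd': at 13  ** P0@[21:22]
pos 23 'e': at 14  ** P3@[20:23]
pos 24 'a': at 5 ·f
pos 25 'c': at 3 ·f
pos 26 'e': at 4  ** P1@[25:26]
pos 27 'a': at 5 ·f
pos 28 'e': at 6
pos 29 'e': at 7
pos 30 'd': at 8
pos 31 'd': at 9  ** P0@[30:31]
pos 32 'e': at 10  ** P2@[27:32],P3@[29:32]
pos 33 'd': at 12 ·f
pos 34 'd': at 13  ** P0@[33:34]
pos 35 'a': at 5 ·f
pos 36 'e': at 6

Matches: [[4,0],[5,2],[5,3],[8,1],[14,1],[19,0],[22,0],[23,3],[26,1],[31,0],[32,2],[32,3],[34,0]]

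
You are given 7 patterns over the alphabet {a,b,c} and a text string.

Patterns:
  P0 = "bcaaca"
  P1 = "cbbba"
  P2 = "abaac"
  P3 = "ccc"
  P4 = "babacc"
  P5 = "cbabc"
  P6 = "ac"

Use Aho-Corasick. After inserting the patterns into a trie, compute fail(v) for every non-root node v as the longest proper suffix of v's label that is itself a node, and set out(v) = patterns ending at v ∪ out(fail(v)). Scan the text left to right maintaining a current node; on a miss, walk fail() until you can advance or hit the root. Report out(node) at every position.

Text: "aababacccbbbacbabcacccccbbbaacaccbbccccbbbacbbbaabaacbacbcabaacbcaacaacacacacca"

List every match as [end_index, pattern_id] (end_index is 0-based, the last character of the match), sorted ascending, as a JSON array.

Build automaton:
Trie (insert patterns):
  n0 'ε': a→12 b→1 c→7
  n1 'b': a→19 c→2
  n2 'bc': a→3
  n3 'bca': a→4
  n4 'bcaa': c→5
  n5 'bcaac': a→6
  n6 'bcaaca': ·  ←P0
  n7 'c': b→8 c→17
  n8 'cb': a→24 b→9
  n9 'cbb': b→10
  n10 'cbbb': a→11
  n11 'cbbba': ·  ←P1
  n12 'a': b→13 c→27
  n13 'ab': a→14
  n14 'aba': a→15
  n15 'abaa': c→16
  n16 'abaac': ·  ←P2
  n17 'cc': c→18
  n18 'ccc': ·  ←P3
  n19 'ba': b→20
  n20 'bab': a→21
  n21 'baba': c→22
  n22 'babac': c→23
  n23 'babacc': ·  ←P4
  n24 'cba': b→25
  n25 'cbab': c→26
  n26 'cbabc': ·  ←P5
  n27 'ac': ·  ←P6

Failure links (BFS by depth):
  n1('b'): parent n0 fail=0; on 'b' 0 → fail=0;  out ∅∪∅=∅
  n7('c'): parent n0 fail=0; on 'c' 0 → fail=0;  out ∅∪∅=∅
  n12('a'): parent n0 fail=0; on 'a' 0 → fail=0;  out ∅∪∅=∅
  n2('bc'): parent n1 fail=0; on 'c' 0 → fail=7;  out ∅∪∅=∅
  n8('cb'): parent n7 fail=0; on 'b' 0 → fail=1;  out ∅∪∅=∅
  n13('ab'): parent n12 fail=0; on 'b' 0 → fail=1;  out ∅∪∅=∅
  n17('cc'): parent n7 fail=0; on 'c' 0 → fail=7;  out ∅∪∅=∅
  n19('ba'): parent n1 fail=0; on 'a' 0 → fail=12;  out ∅∪∅=∅
  n27('ac'): parent n12 fail=0; on 'c' 0 → fail=7;  out {6}∪∅={6}
  n3('bca'): parent n2 fail=7; on 'a' 7→0 → fail=12;  out ∅∪∅=∅
  n9('cbb'): parent n8 fail=1; on 'b' 1→0 → fail=1;  out ∅∪∅=∅
  n14('aba'): parent n13 fail=1; on 'a' 1 → fail=19;  out ∅∪∅=∅
  n18('ccc'): parent n17 fail=7; on 'c' 7 → fail=17;  out {3}∪∅={3}
  n20('bab'): parent n19 fail=12; on 'b' 12 → fail=13;  out ∅∪∅=∅
  n24('cba'): parent n8 fail=1; on 'a' 1 → fail=19;  out ∅∪∅=∅
  n4('bcaa'): parent n3 fail=12; on 'a' 12→0 → fail=12;  out ∅∪∅=∅
  n10('cbbb'): parent n9 fail=1; on 'b' 1→0 → fail=1;  out ∅∪∅=∅
  n15('abaa'): parent n14 fail=19; on 'a' 19→12→0 → fail=12;  out ∅∪∅=∅
  n21('baba'): parent n20 fail=13; on 'a' 13 → fail=14;  out ∅∪∅=∅
  n25('cbab'): parent n24 fail=19; on 'b' 19 → fail=20;  out ∅∪∅=∅
  n5('bcaac'): parent n4 fail=12; on 'c' 12 → fail=27;  out ∅∪{6}={6}
  n11('cbbba'): parent n10 fail=1; on 'a' 1 → fail=19;  out {1}∪∅={1}
  n16('abaac'): parent n15 fail=12; on 'c' 12 → fail=27;  out {2}∪{6}={2,6}
  n22('babac'): parent n21 fail=14; on 'c' 14→19→12 → fail=27;  out ∅∪{6}={6}
  n26('cbabc'): parent n25 fail=20; on 'c' 20→13→1 → fail=2;  out {5}∪∅={5}
  n6('bcaaca'): parent n5 fail=27; on 'a' 27→7→0 → fail=12;  out {0}∪∅={0}
  n23('babacc'): parent n22 fail=27; on 'c' 27→7 → fail=17;  out {4}∪∅={4}

Run:
pos 0 'a': at 12
pos 1 'a': at 12 ·f
pos 2 'b': at 13
pos 3 'a': at 14
pos 4 'b': at 20 ·f
pos 5 'a': at 21
pos 6 'c': at 22  ** P6@[5:6]
pos 7 'c': at 23  ** P4@[2:7]
pos 8 'c': at 18 ·f  ** P3@[6:8]
pos 9 'b': at 8 ·f
pos 10 'b': at 9
pos 11 'b': at 10
pos 12 'a': at 11  ** P1@[8:12]
pos 13 'c': at 27 ·f  ** P6@[12:13]
pos 14 'b': at 8 ·f
pos 15 'a': at 24
pos 16 'b': at 25
pos 17 'c': at 26  ** P5@[13:17]
pos 18 'a': at 3 ·f
pos 19 'c': at 27 ·f  ** P6@[18:19]
pos 20 'c': at 17 ·f
pos 21 'c': at 18  ** P3@[19:21]
pos 22 'c': at 18 ·f  ** P3@[20:22]
pos 23 'c': at 18 ·f  ** P3@[21:23]
pos 24 'b': at 8 ·f
pos 25 'b': at 9
pos 26 'b': at 10
pos 27 'a': at 11  ** P1@[23:27]
pos 28 'a': at 12 ·f
pos 29 'c': at 27  ** P6@[28:29]
pos 30 'a': at 12 ·f
pos 31 'c': at 27  ** P6@[30:31]
pos 32 'c': at 17 ·f
pos 33 'b': at 8 ·f
pos 34 'b': at 9
pos 35 'c': at 2 ·f
pos 36 'c': at 17 ·f
pos 37 'c': at 18  ** P3@[35:37]
pos 38 'c': at 18 ·f  ** P3@[36:38]
pos 39 'b': at 8 ·f
pos 40 'b': at 9
pos 41 'b': at 10
pos 42 'a': at 11  ** P1@[38:42]
pos 43 'c': at 27 ·f  ** P6@[42:43]
pos 44 'b': at 8 ·f
pos 45 'b': at 9
pos 46 'b': at 10
pos 47 'a': at 11  ** P1@[43:47]
pos 48 'a': at 12 ·f
pos 49 'b': at 13
pos 50 'a': at 14
pos 51 'a': at 15
pos 52 'c': at 16  ** P2@[48:52],P6@[51:52]
pos 53 'b': at 8 ·f
pos 54 'a': at 24
pos 55 'c': at 27 ·f  ** P6@[54:55]
pos 56 'b': at 8 ·f
pos 57 'c': at 2 ·f
pos 58 'a': at 3
pos 59 'b': at 13 ·f
pos 60 'a': at 14
pos 61 'a': at 15
pos 62 'c': at 16  ** P2@[58:62],P6@[61:62]
pos 63 'b': at 8 ·f
pos 64 'c': at 2 ·f
pos 65 'a': at 3
pos 66 'a': at 4
pos 67 'c': at 5  ** P6@[66:67]
pos 68 'a': at 6  ** P0@[63:68]
pos 69 'a': at 12 ·f
pos 70 'c': at 27  ** P6@[69:70]
pos 71 'a': at 12 ·f
pos 72 'c': at 27  ** P6@[71:72]
pos 73 'a': at 12 ·f
pos 74 'c': at 27  ** P6@[73:74]
pos 75 'a': at 12 ·f
pos 76 'c': at 27  ** P6@[75:76]
pos 77 'c': at 17 ·f
pos 78 'a': at 12 ·f

All matches (sorted): [[6,6],[7,4],[8,3],[12,1],[13,6],[17,5],[19,6],[21,3],[22,3],[23,3],[27,1],[29,6],[31,6],[37,3],[38,3],[42,1],[43,6],[47,1],[52,2],[52,6],[55,6],[62,2],[62,6],[67,6],[68,0],[70,6],[72,6],[74,6],[76,6]]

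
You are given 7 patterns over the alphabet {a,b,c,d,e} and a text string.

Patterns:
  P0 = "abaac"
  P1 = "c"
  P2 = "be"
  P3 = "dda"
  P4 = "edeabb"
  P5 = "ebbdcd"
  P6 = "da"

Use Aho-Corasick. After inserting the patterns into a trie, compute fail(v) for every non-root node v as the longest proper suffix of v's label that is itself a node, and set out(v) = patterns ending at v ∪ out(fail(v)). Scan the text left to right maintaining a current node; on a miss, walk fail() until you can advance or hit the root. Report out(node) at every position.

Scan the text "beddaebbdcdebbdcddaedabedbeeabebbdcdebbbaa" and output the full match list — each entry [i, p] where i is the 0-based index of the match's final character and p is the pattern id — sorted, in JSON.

Construct AC machine:
Trie nodes:
  n0 'ε': a→1 b→7 c→6 d→9 e→12
  n1 'a': b→2
  n2 'ab': a→3
  n3 'aba': a→4
  n4 'abaa': c→5
  n5 'abaac': ·  [P0 ends]
  n6 'c': ·  [P1 ends]
  n7 'b': e→8
  n8 'be': ·  [P2 ends]
  n9 'd': a→23 d→10
  n10 'dd': a→11
  n11 'dda': ·  [P3 ends]
  n12 'e': b→18 d→13
  n13 'ed': e→14
  n14 'ede': a→15
  n15 'edea': b→16
  n16 'edeab': b→17
  n17 'edeabb': ·  [P4 ends]
  n18 'eb': b→19
  n19 'ebb': d→20
  n20 'ebbd': c→21
  n21 'ebbdc': d→22
  n22 'ebbdcd': ·  [P5 ends]
  n23 'da': ·  [P6 ends]

BFS fail/out derivation:
  n1('a'): parent n0 fail=0; on 'a' 0 → fail=0;  out ∅∪∅=∅
  n6('c'): parent n0 fail=0; on 'c' 0 → fail=0;  out {1}∪∅={1}
  n7('b'): parent n0 fail=0; on 'b' 0 → fail=0;  out ∅∪∅=∅
  n9('d'): parent n0 fail=0; on 'd' 0 → fail=0;  out ∅∪∅=∅
  n12('e'): parent n0 fail=0; on 'e' 0 → fail=0;  out ∅∪∅=∅
  n2('ab'): parent n1 fail=0; on 'b' 0 → fail=7;  out ∅∪∅=∅
  n8('be'): parent n7 fail=0; on 'e' 0 → fail=12;  out {2}∪∅={2}
  n10('dd'): parent n9 fail=0; on 'd' 0 → fail=9;  out ∅∪∅=∅
  n13('ed'): parent n12 fail=0; on 'd' 0 → fail=9;  out ∅∪∅=∅
  n18('eb'): parent n12 fail=0; on 'b' 0 → fail=7;  out ∅∪∅=∅
  n23('da'): parent n9 fail=0; on 'a' 0 → fail=1;  out {6}∪∅={6}
  n3('aba'): parent n2 fail=7; on 'a' 7→0 → fail=1;  out ∅∪∅=∅
  n11('dda'): parent n10 fail=9; on 'a' 9 → fail=23;  out {3}∪{6}={3,6}
  n14('ede'): parent n13 fail=9; on 'e' 9→0 → fail=12;  out ∅∪∅=∅
  n19('ebb'): parent n18 fail=7; on 'b' 7→0 → fail=7;  out ∅∪∅=∅
  n4('abaa'): parent n3 fail=1; on 'a' 1→0 → fail=1;  out ∅∪∅=∅
  n15('edea'): parent n14 fail=12; on 'a' 12→0 → fail=1;  out ∅∪∅=∅
  n20('ebbd'): parent n19 fail=7; on 'd' 7→0 → fail=9;  out ∅∪∅=∅
  n5('abaac'): parent n4 fail=1; on 'c' 1→0 → fail=6;  out {0}∪{1}={0,1}
  n16('edeab'): parent n15 fail=1; on 'b' 1 → fail=2;  out ∅∪∅=∅
  n21('ebbdc'): parent n20 fail=9; on 'c' 9→0 → fail=6;  out ∅∪{1}={1}
  n17('edeabb'): parent n16 fail=2; on 'b' 2→7→0 → fail=7;  out {4}∪∅={4}
  n22('ebbdcd'): parent n21 fail=6; on 'd' 6→0 → fail=9;  out {5}∪∅={5}

Scan:
[0] read 'b'  n0⇒n7
[1] read 'e'  n7⇒n8  emit P2@[0:1]
[2] read 'd'  n8⇒n13 (via fail)
[3] read 'd'  n13⇒n10 (via fail)
[4] read 'a'  n10⇒n11  emit P3@[2:4],P6@[3:4]
[5] read 'e'  n11⇒n12 (via fail)
[6] read 'b'  n12⇒n18
[7] read 'b'  n18⇒n19
[8] read 'd'  n19⇒n20
[9] read 'c'  n20⇒n21  emit P1@[9:9]
[10] read 'd'  n21⇒n22  emit P5@[5:10]
[11] read 'e'  n22⇒n12 (via fail)
[12] read 'b'  n12⇒n18
[13] read 'b'  n18⇒n19
[14] read 'd'  n19⇒n20
[15] read 'c'  n20⇒n21  emit P1@[15:15]
[16] read 'd'  n21⇒n22  emit P5@[11:16]
[17] read 'd'  n22⇒n10 (via fail)
[18] read 'a'  n10⇒n11  emit P3@[16:18],P6@[17:18]
[19] read 'e'  n11⇒n12 (via fail)
[20] read 'd'  n12⇒n13
[21] read 'a'  n13⇒n23 (via fail)  emit P6@[20:21]
[22] read 'b'  n23⇒n2 (via fail)
[23] read 'e'  n2⇒n8 (via fail)  emit P2@[22:23]
[24] read 'd'  n8⇒n13 (via fail)
[25] read 'b'  n13⇒n7 (via fail)
[26] read 'e'  n7⇒n8  emit P2@[25:26]
[27] read 'e'  n8⇒n12 (via fail)
[28] read 'a'  n12⇒n1 (via fail)
[29] read 'b'  n1⇒n2
[30] read 'e'  n2⇒n8 (via fail)  emit P2@[29:30]
[31] read 'b'  n8⇒n18 (via fail)
[32] read 'b'  n18⇒n19
[33] read 'd'  n19⇒n20
[34] read 'c'  n20⇒n21  emit P1@[34:34]
[35] read 'd'  n21⇒n22  emit P5@[30:35]
[36] read 'e'  n22⇒n12 (via fail)
[37] read 'b'  n12⇒n18
[38] read 'b'  n18⇒n19
[39] read 'b'  n19⇒n7 (via fail)
[40] read 'a'  n7⇒n1 (via fail)
[41] read 'a'  n1⇒n1 (via fail)

Result: [[1,2],[4,3],[4,6],[9,1],[10,5],[15,1],[16,5],[18,3],[18,6],[21,6],[23,2],[26,2],[30,2],[34,1],[35,5]]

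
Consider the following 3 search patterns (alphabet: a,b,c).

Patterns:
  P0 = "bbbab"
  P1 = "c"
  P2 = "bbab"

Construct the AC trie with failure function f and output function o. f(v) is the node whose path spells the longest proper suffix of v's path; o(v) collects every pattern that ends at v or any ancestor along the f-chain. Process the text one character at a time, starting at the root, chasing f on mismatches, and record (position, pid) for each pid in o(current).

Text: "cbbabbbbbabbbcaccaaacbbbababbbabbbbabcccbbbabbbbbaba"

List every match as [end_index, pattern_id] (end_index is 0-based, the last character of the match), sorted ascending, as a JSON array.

Build automaton:
Trie nodes:
  n0 'ε': b→1 c→6
  n1 'b': b→2
  n2 'bb': a→7 b→3
  n3 'bbb': a→4
  n4 'bbba': b→5
  n5 'bbbab': ·  [P0 ends]
  n6 'c': ·  [P1 ends]
  n7 'bba': b→8
  n8 'bbab': ·  [P2 ends]

BFS fail/out derivation:
  fail(1) 'b': from fail(0)=0 chase 'b': 0 ⇒ 0;  out=∅∪out(0)=∅
  fail(6) 'c': from fail(0)=0 chase 'c': 0 ⇒ 0;  out={1}∪out(0)={1}
  fail(2) 'bb': from fail(1)=0 chase 'b': 0 ⇒ 1;  out=∅∪out(1)=∅
  fail(3) 'bbb': from fail(2)=1 chase 'b': 1 ⇒ 2;  out=∅∪out(2)=∅
  fail(7) 'bba': from fail(2)=1 chase 'a': 1→0 ⇒ 0;  out=∅∪out(0)=∅
  fail(4) 'bbba': from fail(3)=2 chase 'a': 2 ⇒ 7;  out=∅∪out(7)=∅
  fail(8) 'bbab': from fail(7)=0 chase 'b': 0 ⇒ 1;  out={2}∪out(1)={2}
  fail(5) 'bbbab': from fail(4)=7 chase 'b': 7 ⇒ 8;  out={0}∪out(8)={0,2}

Text stream:
i=0 'c': node 0→6  → match P1@[0:0]
i=1 'b': node 6→1 (via fail)
i=2 'b': node 1→2
i=3 'a': node 2→7
i=4 'b': node 7→8  → match P2@[1:4]
i=5 'b': node 8→2 (via fail)
i=6 'b': node 2→3
i=7 'b': node 3→3 (via fail)
i=8 'b': node 3→3 (via fail)
i=9 'a': node 3→4
i=10 'b': node 4→5  → match P0@[6:10],P2@[7:10]
i=11 'b': node 5→2 (via fail)
i=12 'b': node 2→3
i=13 'c': node 3→6 (via fail)  → match P1@[13:13]
i=14 'a': node 6→0 (via fail)
i=15 'c': node 0→6  → match P1@[15:15]
i=16 'c': node 6→6 (via fail)  → match P1@[16:16]
i=17 'a': node 6→0 (via fail)
i=18 'a': node 0→0
i=19 'a': node 0→0
i=20 'c': node 0→6  → match P1@[20:20]
i=21 'b': node 6→1 (via fail)
i=22 'b': node 1→2
i=23 'b': node 2→3
i=24 'a': node 3→4
i=25 'b': node 4→5  → match P0@[21:25],P2@[22:25]
i=26 'a': node 5→0 (via fail)
i=27 'b': node 0→1
i=28 'b': node 1→2
i=29 'b': node 2→3
i=30 'a': node 3→4
i=31 'b': node 4→5  → match P0@[27:31],P2@[28:31]
i=32 'b': node 5→2 (via fail)
i=33 'b': node 2→3
i=34 'b': node 3→3 (via fail)
i=35 'a': node 3→4
i=36 'b': node 4→5  → match P0@[32:36],P2@[33:36]
i=37 'c': node 5→6 (via fail)  → match P1@[37:37]
i=38 'c': node 6→6 (via fail)  → match P1@[38:38]
i=39 'c': node 6→6 (via fail)  → match P1@[39:39]
i=40 'b': node 6→1 (via fail)
i=41 'b': node 1→2
i=42 'b': node 2→3
i=43 'a': node 3→4
i=44 'b': node 4→5  → match P0@[40:44],P2@[41:44]
i=45 'b': node 5→2 (via fail)
i=46 'b': node 2→3
i=47 'b': node 3→3 (via fail)
i=48 'b': node 3→3 (via fail)
i=49 'a': node 3→4
i=50 'b': node 4→5  → match P0@[46:50],P2@[47:50]
i=51 'a': node 5→0 (via fail)

All matches (sorted): [[0,1],[4,2],[10,0],[10,2],[13,1],[15,1],[16,1],[20,1],[25,0],[25,2],[31,0],[31,2],[36,0],[36,2],[37,1],[38,1],[39,1],[44,0],[44,2],[50,0],[50,2]]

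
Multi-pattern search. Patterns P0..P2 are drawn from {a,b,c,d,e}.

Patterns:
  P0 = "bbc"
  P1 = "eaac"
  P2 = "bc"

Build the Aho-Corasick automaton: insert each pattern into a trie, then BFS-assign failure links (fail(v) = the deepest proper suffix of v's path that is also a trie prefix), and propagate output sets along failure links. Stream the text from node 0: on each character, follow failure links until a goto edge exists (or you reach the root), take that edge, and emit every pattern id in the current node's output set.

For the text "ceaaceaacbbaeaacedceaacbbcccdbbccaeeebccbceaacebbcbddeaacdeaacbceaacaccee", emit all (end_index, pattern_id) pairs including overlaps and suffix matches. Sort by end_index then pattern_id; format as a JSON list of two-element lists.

Construct AC machine:
Trie nodes:
  n0 'ε': b→1 e→4
  n1 'b': b→2 c→8
  n2 'bb': c→3
  n3 'bbc': ·  [P0 ends]
  n4 'e': a→5
  n5 'ea': a→6
  n6 'eaa': c→7
  n7 'eaac': ·  [P1 ends]
  n8 'bc': ·  [P2 ends]

Failure links (BFS by depth):
  n1('b'): parent n0 fail=0; on 'b' 0 → fail=0;  out ∅∪∅=∅
  n4('e'): parent n0 fail=0; on 'e' 0 → fail=0;  out ∅∪∅=∅
  n2('bb'): parent n1 fail=0; on 'b' 0 → fail=1;  out ∅∪∅=∅
  n5('ea'): parent n4 fail=0; on 'a' 0 → fail=0;  out ∅∪∅=∅
  n8('bc'): parent n1 fail=0; on 'c' 0 → fail=0;  out {2}∪∅={2}
  n3('bbc'): parent n2 fail=1; on 'c' 1 → fail=8;  out {0}∪{2}={0,2}
  n6('eaa'): parent n5 fail=0; on 'a' 0 → fail=0;  out ∅∪∅=∅
  n7('eaac'): parent n6 fail=0; on 'c' 0 → fail=0;  out {1}∪∅={1}

Run:
i=0 'c': node 0→0
i=1 'e': node 0→4
i=2 'a': node 4→5
i=3 'a': node 5→6
i=4 'c': node 6→7  emit P1@[1:4]
i=5 'e': node 7→4 (via fail)
i=6 'a': node 4→5
i=7 'a': node 5→6
i=8 'c': node 6→7  emit P1@[5:8]
i=9 'b': node 7→1 (via fail)
i=10 'b': node 1→2
i=11 'a': node 2→0 (via fail)
i=12 'e': node 0→4
i=13 'a': node 4→5
i=14 'a': node 5→6
i=15 'c': node 6→7  emit P1@[12:15]
i=16 'e': node 7→4 (via fail)
i=17 'd': node 4→0 (via fail)
i=18 'c': node 0→0
i=19 'e': node 0→4
i=20 'a': node 4→5
i=21 'a': node 5→6
i=22 'c': node 6→7  emit P1@[19:22]
i=23 'b': node 7→1 (via fail)
i=24 'b': node 1→2
i=25 'c': node 2→3  emit P0@[23:25],P2@[24:25]
i=26 'c': node 3→0 (via fail)
i=27 'c': node 0→0
i=28 'd': node 0→0
i=29 'b': node 0→1
i=30 'b': node 1→2
i=31 'c': node 2→3  emit P0@[29:31],P2@[30:31]
i=32 'c': node 3→0 (via fail)
i=33 'a': node 0→0
i=34 'e': node 0→4
i=35 'e': node 4→4 (via fail)
i=36 'e': node 4→4 (via fail)
i=37 'b': node 4→1 (via fail)
i=38 'c': node 1→8  emit P2@[37:38]
i=39 'c': node 8→0 (via fail)
i=40 'b': node 0→1
i=41 'c': node 1→8  emit P2@[40:41]
i=42 'e': node 8→4 (via fail)
i=43 'a': node 4→5
i=44 'a': node 5→6
i=45 'c': node 6→7  emit P1@[42:45]
i=46 'e': node 7→4 (via fail)
i=47 'b': node 4→1 (via fail)
i=48 'b': node 1→2
i=49 'c': node 2→3  emit P0@[47:49],P2@[48:49]
i=50 'b': node 3→1 (via fail)
i=51 'd': node 1→0 (via fail)
i=52 'd': node 0→0
i=53 'e': node 0→4
i=54 'a': node 4→5
i=55 'a': node 5→6
i=56 'c': node 6→7  emit P1@[53:56]
i=57 'd': node 7→0 (via fail)
i=58 'e': node 0→4
i=59 'a': node 4→5
i=60 'a': node 5→6
i=61 'c': node 6→7  emit P1@[58:61]
i=62 'b': node 7→1 (via fail)
i=63 'c': node 1→8  emit P2@[62:63]
i=64 'e': node 8→4 (via fail)
i=65 'a': node 4→5
i=66 'a': node 5→6
i=67 'c': node 6→7  emit P1@[64:67]
i=68 'a': node 7→0 (via fail)
i=69 'c': node 0→0
i=70 'c': node 0→0
i=71 'e': node 0→4
i=72 'e': node 4→4 (via fail)

Matches: [[4,1],[8,1],[15,1],[22,1],[25,0],[25,2],[31,0],[31,2],[38,2],[41,2],[45,1],[49,0],[49,2],[56,1],[61,1],[63,2],[67,1]]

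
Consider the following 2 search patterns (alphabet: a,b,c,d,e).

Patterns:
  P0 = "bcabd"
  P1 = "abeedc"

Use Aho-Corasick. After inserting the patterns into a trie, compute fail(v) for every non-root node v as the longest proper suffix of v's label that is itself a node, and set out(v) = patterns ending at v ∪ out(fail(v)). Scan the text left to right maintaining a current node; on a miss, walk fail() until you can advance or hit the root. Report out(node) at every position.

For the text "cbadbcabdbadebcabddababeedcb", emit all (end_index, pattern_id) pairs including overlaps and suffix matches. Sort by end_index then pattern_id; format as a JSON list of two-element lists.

Construct AC machine:
Trie nodes:
  n0 'ε': a→6 b→1
  n1 'b': c→2
  n2 'bc': a→3
  n3 'bca': b→4
  n4 'bcab': d→5
  n5 'bcabd': ·  ←P0
  n6 'a': b→7
  n7 'ab': e→8
  n8 'abe': e→9
  n9 'abee': d→10
  n10 'abeed': c→11
  n11 'abeedc': ·  ←P1

Failure links (BFS by depth):
  n1('b'): parent n0 fail=0; on 'b' 0 → fail=0;  out ∅∪∅=∅
  n6('a'): parent n0 fail=0; on 'a' 0 → fail=0;  out ∅∪∅=∅
  n2('bc'): parent n1 fail=0; on 'c' 0 → fail=0;  out ∅∪∅=∅
  n7('ab'): parent n6 fail=0; on 'b' 0 → fail=1;  out ∅∪∅=∅
  n3('bca'): parent n2 fail=0; on 'a' 0 → fail=6;  out ∅∪∅=∅
  n8('abe'): parent n7 fail=1; on 'e' 1→0 → fail=0;  out ∅∪∅=∅
  n4('bcab'): parent n3 fail=6; on 'b' 6 → fail=7;  out ∅∪∅=∅
  n9('abee'): parent n8 fail=0; on 'e' 0 → fail=0;  out ∅∪∅=∅
  n5('bcabd'): parent n4 fail=7; on 'd' 7→1→0 → fail=0;  out {0}∪∅={0}
  n10('abeed'): parent n9 fail=0; on 'd' 0 → fail=0;  out ∅∪∅=∅
  n11('abeedc'): parent n10 fail=0; on 'c' 0 → fail=0;  out {1}∪∅={1}

Run:
[0] read 'c'  n0⇒n0
[1] read 'b'  n0⇒n1
[2] read 'a'  n1⇒n6 ·f
[3] read 'd'  n6⇒n0 ·f
[4] read 'b'  n0⇒n1
[5] read 'c'  n1⇒n2
[6] read 'a'  n2⇒n3
[7] read 'b'  n3⇒n4
[8] read 'd'  n4⇒n5  emit P0@[4:8]
[9] read 'b'  n5⇒n1 ·f
[10] read 'a'  n1⇒n6 ·f
[11] read 'd'  n6⇒n0 ·f
[12] read 'e'  n0⇒n0
[13] read 'b'  n0⇒n1
[14] read 'c'  n1⇒n2
[15] read 'a'  n2⇒n3
[16] read 'b'  n3⇒n4
[17] read 'd'  n4⇒n5  emit P0@[13:17]
[18] read 'd'  n5⇒n0 ·f
[19] read 'a'  n0⇒n6
[20] read 'b'  n6⇒n7
[21] read 'a'  n7⇒n6 ·f
[22] read 'b'  n6⇒n7
[23] read 'e'  n7⇒n8
[24] read 'e'  n8⇒n9
[25] read 'd'  n9⇒n10
[26] read 'c'  n10⇒n11  emit P1@[21:26]
[27] read 'b'  n11⇒n1 ·f

Result: [[8,0],[17,0],[26,1]]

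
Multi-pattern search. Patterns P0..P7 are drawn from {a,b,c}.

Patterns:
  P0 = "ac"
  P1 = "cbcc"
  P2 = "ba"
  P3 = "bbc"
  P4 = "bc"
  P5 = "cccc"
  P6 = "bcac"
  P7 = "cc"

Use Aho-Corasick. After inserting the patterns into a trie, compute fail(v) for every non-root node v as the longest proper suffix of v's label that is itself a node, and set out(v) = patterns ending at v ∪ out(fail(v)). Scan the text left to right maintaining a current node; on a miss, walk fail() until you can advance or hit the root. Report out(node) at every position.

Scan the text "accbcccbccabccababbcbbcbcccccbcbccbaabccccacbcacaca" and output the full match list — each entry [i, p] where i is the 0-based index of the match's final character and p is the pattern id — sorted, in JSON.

Build automaton:
Trie nodes:
  n0 'ε': a→1 b→7 c→3
  n1 'a': c→2
  n2 'ac': ·  [P0 ends]
  n3 'c': b→4 c→12
  n4 'cb': c→5
  n5 'cbc': c→6
  n6 'cbcc': ·  [P1 ends]
  n7 'b': a→8 b→9 c→11
  n8 'ba': ·  [P2 ends]
  n9 'bb': c→10
  n10 'bbc': ·  [P3 ends]
  n11 'bc': a→15  [P4 ends]
  n12 'cc': c→13  [P7 ends]
  n13 'ccc': c→14
  n14 'cccc': ·  [P5 ends]
  n15 'bca': c→16
  n16 'bcac': ·  [P6 ends]

Failure links (BFS by depth):
  n1('a'): parent n0 fail=0; on 'a' 0 → fail=0;  out ∅∪∅=∅
  n3('c'): parent n0 fail=0; on 'c' 0 → fail=0;  out ∅∪∅=∅
  n7('b'): parent n0 fail=0; on 'b' 0 → fail=0;  out ∅∪∅=∅
  n2('ac'): parent n1 fail=0; on 'c' 0 → fail=3;  out {0}∪∅={0}
  n4('cb'): parent n3 fail=0; on 'b' 0 → fail=7;  out ∅∪∅=∅
  n8('ba'): parent n7 fail=0; on 'a' 0 → fail=1;  out {2}∪∅={2}
  n9('bb'): parent n7 fail=0; on 'b' 0 → fail=7;  out ∅∪∅=∅
  n11('bc'): parent n7 fail=0; on 'c' 0 → fail=3;  out {4}∪∅={4}
  n12('cc'): parent n3 fail=0; on 'c' 0 → fail=3;  out {7}∪∅={7}
  n5('cbc'): parent n4 fail=7; on 'c' 7 → fail=11;  out ∅∪{4}={4}
  n10('bbc'): parent n9 fail=7; on 'c' 7 → fail=11;  out {3}∪{4}={3,4}
  n13('ccc'): parent n12 fail=3; on 'c' 3 → fail=12;  out ∅∪{7}={7}
  n15('bca'): parent n11 fail=3; on 'a' 3→0 → fail=1;  out ∅∪∅=∅
  n6('cbcc'): parent n5 fail=11; on 'c' 11→3 → fail=12;  out {1}∪{7}={1,7}
  n14('cccc'): parent n13 fail=12; on 'c' 12 → fail=13;  out {5}∪{7}={5,7}
  n16('bcac'): parent n15 fail=1; on 'c' 1 → fail=2;  out {6}∪{0}={0,6}

Run:
[0] read 'a'  n0⇒n1
[1] read 'c'  n1⇒n2  emit P0@[0:1]
[2] read 'c'  n2⇒n12 (via fail)  emit P7@[1:2]
[3] read 'b'  n12⇒n4 (via fail)
[4] read 'c'  n4⇒n5  emit P4@[3:4]
[5] read 'c'  n5⇒n6  emit P1@[2:5],P7@[4:5]
[6] read 'c'  n6⇒n13 (via fail)  emit P7@[5:6]
[7] read 'b'  n13⇒n4 (via fail)
[8] read 'c'  n4⇒n5  emit P4@[7:8]
[9] read 'c'  n5⇒n6  emit P1@[6:9],P7@[8:9]
[10] read 'a'  n6⇒n1 (via fail)
[11] read 'b'  n1⇒n7 (via fail)
[12] read 'c'  n7⇒n11  emit P4@[11:12]
[13] read 'c'  n11⇒n12 (via fail)  emit P7@[12:13]
[14] read 'a'  n12⇒n1 (via fail)
[15] read 'b'  n1⇒n7 (via fail)
[16] read 'a'  n7⇒n8  emit P2@[15:16]
[17] read 'b'  n8⇒n7 (via fail)
[18] read 'b'  n7⇒n9
[19] read 'c'  n9⇒n10  emit P3@[17:19],P4@[18:19]
[20] read 'b'  n10⇒n4 (via fail)
[21] read 'b'  n4⇒n9 (via fail)
[22] read 'c'  n9⇒n10  emit P3@[20:22],P4@[21:22]
[23] read 'b'  n10⇒n4 (via fail)
[24] read 'c'  n4⇒n5  emit P4@[23:24]
[25] read 'c'  n5⇒n6  emit P1@[22:25],P7@[24:25]
[26] read 'c'  n6⇒n13 (via fail)  emit P7@[25:26]
[27] read 'c'  n13⇒n14  emit P5@[24:27],P7@[26:27]
[28] read 'c'  n14⇒n14 (via fail)  emit P5@[25:28],P7@[27:28]
[29] read 'b'  n14⇒n4 (via fail)
[30] read 'c'  n4⇒n5  emit P4@[29:30]
[31] read 'b'  n5⇒n4 (via fail)
[32] read 'c'  n4⇒n5  emit P4@[31:32]
[33] read 'c'  n5⇒n6  emit P1@[30:33],P7@[32:33]
[34] read 'b'  n6⇒n4 (via fail)
[35] read 'a'  n4⇒n8 (via fail)  emit P2@[34:35]
[36] read 'a'  n8⇒n1 (via fail)
[37] read 'b'  n1⇒n7 (via fail)
[38] read 'c'  n7⇒n11  emit P4@[37:38]
[39] read 'c'  n11⇒n12 (via fail)  emit P7@[38:39]
[40] read 'c'  n12⇒n13  emit P7@[39:40]
[41] read 'c'  n13⇒n14  emit P5@[38:41],P7@[40:41]
[42] read 'a'  n14⇒n1 (via fail)
[43] read 'c'  n1⇒n2  emit P0@[42:43]
[44] read 'b'  n2⇒n4 (via fail)
[45] read 'c'  n4⇒n5  emit P4@[44:45]
[46] read 'a'  n5⇒n15 (via fail)
[47] read 'c'  n15⇒n16  emit P0@[46:47],P6@[44:47]
[48] read 'a'  n16⇒n1 (via fail)
[49] read 'c'  n1⇒n2  emit P0@[48:49]
[50] read 'a'  n2⇒n1 (via fail)

Matches: [[1,0],[2,7],[4,4],[5,1],[5,7],[6,7],[8,4],[9,1],[9,7],[12,4],[13,7],[16,2],[19,3],[19,4],[22,3],[22,4],[24,4],[25,1],[25,7],[26,7],[27,5],[27,7],[28,5],[28,7],[30,4],[32,4],[33,1],[33,7],[35,2],[38,4],[39,7],[40,7],[41,5],[41,7],[43,0],[45,4],[47,0],[47,6],[49,0]]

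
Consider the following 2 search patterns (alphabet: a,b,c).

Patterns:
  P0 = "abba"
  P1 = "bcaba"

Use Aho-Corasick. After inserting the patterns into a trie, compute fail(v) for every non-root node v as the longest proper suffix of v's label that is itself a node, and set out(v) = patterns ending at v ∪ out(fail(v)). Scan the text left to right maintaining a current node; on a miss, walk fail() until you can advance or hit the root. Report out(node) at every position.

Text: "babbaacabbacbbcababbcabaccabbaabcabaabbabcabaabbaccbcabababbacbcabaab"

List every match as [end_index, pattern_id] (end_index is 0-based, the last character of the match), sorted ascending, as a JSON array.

Build:
Trie nodes:
  0='ε' goto a→1 b→5
  1='a' goto b→2
  2='ab' goto b→3
  3='abb' goto a→4
  4='abba' goto ·  [P0 ends]
  5='b' goto c→6
  6='bc' goto a→7
  7='bca' goto b→8
  8='bcab' goto a→9
  9='bcaba' goto ·  [P1 ends]

Failure links (BFS by depth):
  n1('a'): parent n0 fail=0; on 'a' 0 → fail=0;  out ∅∪∅=∅
  n5('b'): parent n0 fail=0; on 'b' 0 → fail=0;  out ∅∪∅=∅
  n2('ab'): parent n1 fail=0; on 'b' 0 → fail=5;  out ∅∪∅=∅
  n6('bc'): parent n5 fail=0; on 'c' 0 → fail=0;  out ∅∪∅=∅
  n3('abb'): parent n2 fail=5; on 'b' 5→0 → fail=5;  out ∅∪∅=∅
  n7('bca'): parent n6 fail=0; on 'a' 0 → fail=1;  out ∅∪∅=∅
  n4('abba'): parent n3 fail=5; on 'a' 5→0 → fail=1;  out {0}∪∅={0}
  n8('bcab'): parent n7 fail=1; on 'b' 1 → fail=2;  out ∅∪∅=∅
  n9('bcaba'): parent n8 fail=2; on 'a' 2→5→0 → fail=1;  out {1}∪∅={1}

Text stream:
i=0 'b': node 0→5
i=1 'a': node 5→1 (via fail)
i=2 'b': node 1→2
i=3 'b': node 2→3
i=4 'a': node 3→4  emit P0@[1:4]
i=5 'a': node 4→1 (via fail)
i=6 'c': node 1→0 (via fail)
i=7 'a': node 0→1
i=8 'b': node 1→2
i=9 'b': node 2→3
i=10 'a': node 3→4  emit P0@[7:10]
i=11 'c': node 4→0 (via fail)
i=12 'b': node 0→5
i=13 'b': node 5→5 (via fail)
i=14 'c': node 5→6
i=15 'a': node 6→7
i=16 'b': node 7→8
i=17 'a': node 8→9  emit P1@[13:17]
i=18 'b': node 9→2 (via fail)
i=19 'b': node 2→3
i=20 'c': node 3→6 (via fail)
i=21 'a': node 6→7
i=22 'b': node 7→8
i=23 'a': node 8→9  emit P1@[19:23]
i=24 'c': node 9→0 (via fail)
i=25 'c': node 0→0
i=26 'a': node 0→1
i=27 'b': node 1→2
i=28 'b': node 2→3
i=29 'a': node 3→4  emit P0@[26:29]
i=30 'a': node 4→1 (via fail)
i=31 'b': node 1→2
i=32 'c': node 2→6 (via fail)
i=33 'a': node 6→7
i=34 'b': node 7→8
i=35 'a': node 8→9  emit P1@[31:35]
i=36 'a': node 9→1 (via fail)
i=37 'b': node 1→2
i=38 'b': node 2→3
i=39 'a': node 3→4  emit P0@[36:39]
i=40 'b': node 4→2 (via fail)
i=41 'c': node 2→6 (via fail)
i=42 'a': node 6→7
i=43 'b': node 7→8
i=44 'a': node 8→9  emit P1@[40:44]
i=45 'a': node 9→1 (via fail)
i=46 'b': node 1→2
i=47 'b': node 2→3
i=48 'a': node 3→4  emit P0@[45:48]
i=49 'c': node 4→0 (via fail)
i=50 'c': node 0→0
i=51 'b': node 0→5
i=52 'c': node 5→6
i=53 'a': node 6→7
i=54 'b': node 7→8
i=55 'a': node 8→9  emit P1@[51:55]
i=56 'b': node 9→2 (via fail)
i=57 'a': node 2→1 (via fail)
i=58 'b': node 1→2
i=59 'b': node 2→3
i=60 'a': node 3→4  emit P0@[57:60]
i=61 'c': node 4→0 (via fail)
i=62 'b': node 0→5
i=63 'c': node 5→6
i=64 'a': node 6→7
i=65 'b': node 7→8
i=66 'a': node 8→9  emit P1@[62:66]
i=67 'a': node 9→1 (via fail)
i=68 'b': node 1→2

Result: [[4,0],[10,0],[17,1],[23,1],[29,0],[35,1],[39,0],[44,1],[48,0],[55,1],[60,0],[66,1]]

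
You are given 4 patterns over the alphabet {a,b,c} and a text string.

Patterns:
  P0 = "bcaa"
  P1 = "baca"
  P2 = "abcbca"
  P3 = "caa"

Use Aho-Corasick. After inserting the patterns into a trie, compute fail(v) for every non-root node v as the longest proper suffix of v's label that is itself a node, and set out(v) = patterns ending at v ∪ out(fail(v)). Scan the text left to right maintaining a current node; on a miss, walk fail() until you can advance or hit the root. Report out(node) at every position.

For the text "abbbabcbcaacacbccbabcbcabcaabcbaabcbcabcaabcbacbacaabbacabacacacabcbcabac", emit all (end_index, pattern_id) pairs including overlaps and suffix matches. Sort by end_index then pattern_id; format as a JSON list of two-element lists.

Build:
Trie nodes:
  0='ε' goto a→8 b→1 c→14
  1='b' goto a→5 c→2
  2='bc' goto a→3
  3='bca' goto a→4
  4='bcaa' goto ·  ←P0
  5='ba' goto c→6
  6='bac' goto a→7
  7='baca' goto ·  ←P1
  8='a' goto b→9
  9='ab' goto c→10
  10='abc' goto b→11
  11='abcb' goto c→12
  12='abcbc' goto a→13
  13='abcbca' goto ·  ←P2
  14='c' goto a→15
  15='ca' goto a→16
  16='caa' goto ·  ←P3

BFS fail/out derivation:
  n1('b'): parent n0 fail=0; on 'b' 0 → fail=0;  out ∅∪∅=∅
  n8('a'): parent n0 fail=0; on 'a' 0 → fail=0;  out ∅∪∅=∅
  n14('c'): parent n0 fail=0; on 'c' 0 → fail=0;  out ∅∪∅=∅
  n2('bc'): parent n1 fail=0; on 'c' 0 → fail=14;  out ∅∪∅=∅
  n5('ba'): parent n1 fail=0; on 'a' 0 → fail=8;  out ∅∪∅=∅
  n9('ab'): parent n8 fail=0; on 'b' 0 → fail=1;  out ∅∪∅=∅
  n15('ca'): parent n14 fail=0; on 'a' 0 → fail=8;  out ∅∪∅=∅
  n3('bca'): parent n2 fail=14; on 'a' 14 → fail=15;  out ∅∪∅=∅
  n6('bac'): parent n5 fail=8; on 'c' 8→0 → fail=14;  out ∅∪∅=∅
  n10('abc'): parent n9 fail=1; on 'c' 1 → fail=2;  out ∅∪∅=∅
  n16('caa'): parent n15 fail=8; on 'a' 8→0 → fail=8;  out {3}∪∅={3}
  n4('bcaa'): parent n3 fail=15; on 'a' 15 → fail=16;  out {0}∪{3}={0,3}
  n7('baca'): parent n6 fail=14; on 'a' 14 → fail=15;  out {1}∪∅={1}
  n11('abcb'): parent n10 fail=2; on 'b' 2→14→0 → fail=1;  out ∅∪∅=∅
  n12('abcbc'): parent n11 fail=1; on 'c' 1 → fail=2;  out ∅∪∅=∅
  n13('abcbca'): parent n12 fail=2; on 'a' 2 → fail=3;  out {2}∪∅={2}

Run:
i=0 'a': node 0→8
i=1 'b': node 8→9
i=2 'b': node 9→1 (via fail)
i=3 'b': node 1→1 (via fail)
i=4 'a': node 1→5
i=5 'b': node 5→9 (via fail)
i=6 'c': node 9→10
i=7 'b': node 10→11
i=8 'c': node 11→12
i=9 'a': node 12→13  emit P2@[4:9]
i=10 'a': node 13→4 (via fail)  emit P0@[7:10],P3@[8:10]
i=11 'c': node 4→14 (via fail)
i=12 'a': node 14→15
i=13 'c': node 15→14 (via fail)
i=14 'b': node 14→1 (via fail)
i=15 'c': node 1→2
i=16 'c': node 2→14 (via fail)
i=17 'b': node 14→1 (via fail)
i=18 'a': node 1→5
i=19 'b': node 5→9 (via fail)
i=20 'c': node 9→10
i=21 'b': node 10→11
i=22 'c': node 11→12
i=23 'a': node 12→13  emit P2@[18:23]
i=24 'b': node 13→9 (via fail)
i=25 'c': node 9→10
i=26 'a': node 10→3 (via fail)
i=27 'a': node 3→4  emit P0@[24:27],P3@[25:27]
i=28 'b': node 4→9 (via fail)
i=29 'c': node 9→10
i=30 'b': node 10→11
i=31 'a': node 11→5 (via fail)
i=32 'a': node 5→8 (via fail)
i=33 'b': node 8→9
i=34 'c': node 9→10
i=35 'b': node 10→11
i=36 'c': node 11→12
i=37 'a': node 12→13  emit P2@[32:37]
i=38 'b': node 13→9 (via fail)
i=39 'c': node 9→10
i=40 'a': node 10→3 (via fail)
i=41 'a': node 3→4  emit P0@[38:41],P3@[39:41]
i=42 'b': node 4→9 (via fail)
i=43 'c': node 9→10
i=44 'b': node 10→11
i=45 'a': node 11→5 (via fail)
i=46 'c': node 5→6
i=47 'b': node 6→1 (via fail)
i=48 'a': node 1→5
i=49 'c': node 5→6
i=50 'a': node 6→7  emit P1@[47:50]
i=51 'a': node 7→16 (via fail)  emit P3@[49:51]
i=52 'b': node 16→9 (via fail)
i=53 'b': node 9→1 (via fail)
i=54 'a': node 1→5
i=55 'c': node 5→6
i=56 'a': node 6→7  emit P1@[53:56]
i=57 'b': node 7→9 (via fail)
i=58 'a': node 9→5 (via fail)
i=59 'c': node 5→6
i=60 'a': node 6→7  emit P1@[57:60]
i=61 'c': node 7→14 (via fail)
i=62 'a': node 14→15
i=63 'c': node 15→14 (via fail)
i=64 'a': node 14→15
i=65 'b': node 15→9 (via fail)
i=66 'c': node 9→10
i=67 'b': node 10→11
i=68 'c': node 11→12
i=69 'a': node 12→13  emit P2@[64:69]
i=70 'b': node 13→9 (via fail)
i=71 'a': node 9→5 (via fail)
i=72 'c': node 5→6

All matches (sorted): [[9,2],[10,0],[10,3],[23,2],[27,0],[27,3],[37,2],[41,0],[41,3],[50,1],[51,3],[56,1],[60,1],[69,2]]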